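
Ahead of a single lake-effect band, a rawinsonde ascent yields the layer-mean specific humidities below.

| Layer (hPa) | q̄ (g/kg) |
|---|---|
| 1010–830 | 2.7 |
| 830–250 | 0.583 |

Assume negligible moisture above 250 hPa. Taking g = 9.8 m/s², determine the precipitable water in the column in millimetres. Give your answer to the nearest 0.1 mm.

PW ≈ 8.4 mm

Precipitable water is the column-integrated vapour mass per unit area: PW = (1/g) Σ q̄ Δp, with q in kg/kg and Δp in Pa (1 kg/m² of water = 1 mm).
Layer 1010–830 hPa: Δp = 180 hPa = 18000 Pa, q̄ = 0.0027 kg/kg → 0.0027 × 18000 / 9.8 = 4.96 mm
Layer 830–250 hPa: Δp = 580 hPa = 58000 Pa, q̄ = 0.000583 kg/kg → 0.000583 × 58000 / 9.8 = 3.45 mm
PW = 4.96 + 3.45 = 8.41 ≈ 8.4 mm.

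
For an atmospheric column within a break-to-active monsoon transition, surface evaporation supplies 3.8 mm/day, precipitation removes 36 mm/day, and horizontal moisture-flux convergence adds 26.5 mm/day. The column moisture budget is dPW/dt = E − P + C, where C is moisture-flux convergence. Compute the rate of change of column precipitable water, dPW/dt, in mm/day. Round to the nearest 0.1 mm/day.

dPW/dt = E − P + C = 3.8 − 36 + (26.5) = -5.7 mm/day.

dPW/dt ≈ -5.7 mm/day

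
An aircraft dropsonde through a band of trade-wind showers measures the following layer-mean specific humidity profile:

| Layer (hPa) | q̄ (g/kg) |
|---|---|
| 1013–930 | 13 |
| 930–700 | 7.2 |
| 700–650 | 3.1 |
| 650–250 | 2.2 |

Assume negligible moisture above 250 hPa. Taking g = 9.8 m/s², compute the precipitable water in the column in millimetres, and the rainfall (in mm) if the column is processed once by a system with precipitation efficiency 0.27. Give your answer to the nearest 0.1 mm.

PW ≈ 38.5 mm; rainfall ≈ 10.4 mm

Precipitable water is the column-integrated vapour mass per unit area: PW = (1/g) Σ q̄ Δp, with q in kg/kg and Δp in Pa (1 kg/m² of water = 1 mm).
Layer 1013–930 hPa: Δp = 83 hPa = 8300 Pa, q̄ = 0.013 kg/kg → 0.013 × 8300 / 9.8 = 11.01 mm
Layer 930–700 hPa: Δp = 230 hPa = 23000 Pa, q̄ = 0.0072 kg/kg → 0.0072 × 23000 / 9.8 = 16.90 mm
Layer 700–650 hPa: Δp = 50 hPa = 5000 Pa, q̄ = 0.0031 kg/kg → 0.0031 × 5000 / 9.8 = 1.58 mm
Layer 650–250 hPa: Δp = 400 hPa = 40000 Pa, q̄ = 0.0022 kg/kg → 0.0022 × 40000 / 9.8 = 8.98 mm
PW = 11.01 + 16.90 + 1.58 + 8.98 = 38.47 ≈ 38.5 mm.
Rainfall = ε × PW = 0.27 × 38.5 = 10.4 mm.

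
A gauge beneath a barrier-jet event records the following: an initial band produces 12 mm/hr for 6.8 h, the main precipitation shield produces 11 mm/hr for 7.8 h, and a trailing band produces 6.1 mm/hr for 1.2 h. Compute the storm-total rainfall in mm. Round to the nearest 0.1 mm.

total ≈ 174.7 mm

Total = Σ Rᵢ Δtᵢ = 12 × 6.8 + 11 × 7.8 + 6.1 × 1.2
      = 81.6 + 85.8 + 7.32 = 174.7 mm.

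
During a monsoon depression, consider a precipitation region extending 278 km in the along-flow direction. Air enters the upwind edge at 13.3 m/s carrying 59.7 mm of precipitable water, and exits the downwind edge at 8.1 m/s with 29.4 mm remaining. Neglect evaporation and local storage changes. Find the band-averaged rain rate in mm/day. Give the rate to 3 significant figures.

Column moisture flux per unit crosswind length is F = V × PW.
Inflow: F_in = 13.3 × 59.7 = 794.01 mm·m/s
Outflow: F_out = 8.1 × 29.4 = 238.14 mm·m/s
Steady-state rate R = (F_in − F_out)/L = (794.01 − 238.14) / 278000 m = 2.000e-03 mm/s.
R = 2.000e-03 × 3600 × 24 = 173 mm/day.

R ≈ 173 mm/day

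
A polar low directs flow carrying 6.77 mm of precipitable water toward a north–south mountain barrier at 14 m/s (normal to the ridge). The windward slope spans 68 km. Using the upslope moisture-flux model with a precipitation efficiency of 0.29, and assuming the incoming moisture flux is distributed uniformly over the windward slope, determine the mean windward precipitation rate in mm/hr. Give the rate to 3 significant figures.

R ≈ 1.46 mm/hr

Incoming column moisture flux per unit ridge length: F = V × PW = 14 × 6.77 = 94.78 mm·m/s.
Spread over the 68 km slope with efficiency ε = 0.29: R = ε·F/W = 0.29 × 94.78 / 68000 m = 4.042e-04 mm/s.
R = 4.042e-04 × 3600 = 1.46 mm/hr.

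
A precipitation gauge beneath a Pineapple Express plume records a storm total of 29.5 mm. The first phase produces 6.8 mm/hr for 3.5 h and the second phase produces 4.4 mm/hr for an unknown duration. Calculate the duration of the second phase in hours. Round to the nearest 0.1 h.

Known phases: 6.8 × 3.5 = 23.8 mm.
Remaining depth = 29.5 − 23.8 = 5.7 mm.
Duration = 5.7 / 4.4 = 1.3 h.

duration ≈ 1.3 h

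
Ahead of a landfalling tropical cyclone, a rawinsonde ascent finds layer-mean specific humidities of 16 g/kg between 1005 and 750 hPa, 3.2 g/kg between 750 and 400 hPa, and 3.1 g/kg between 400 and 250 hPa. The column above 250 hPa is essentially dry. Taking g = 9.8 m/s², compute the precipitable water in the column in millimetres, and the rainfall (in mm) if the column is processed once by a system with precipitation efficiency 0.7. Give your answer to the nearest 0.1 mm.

Precipitable water is the column-integrated vapour mass per unit area: PW = (1/g) Σ q̄ Δp, with q in kg/kg and Δp in Pa (1 kg/m² of water = 1 mm).
Layer 1005–750 hPa: Δp = 255 hPa = 25500 Pa, q̄ = 0.016 kg/kg → 0.016 × 25500 / 9.8 = 41.63 mm
Layer 750–400 hPa: Δp = 350 hPa = 35000 Pa, q̄ = 0.0032 kg/kg → 0.0032 × 35000 / 9.8 = 11.43 mm
Layer 400–250 hPa: Δp = 150 hPa = 15000 Pa, q̄ = 0.0031 kg/kg → 0.0031 × 15000 / 9.8 = 4.74 mm
PW = 41.63 + 11.43 + 4.74 = 57.80 ≈ 57.8 mm.
Rainfall = ε × PW = 0.7 × 57.8 = 40.5 mm.

PW ≈ 57.8 mm; rainfall ≈ 40.5 mm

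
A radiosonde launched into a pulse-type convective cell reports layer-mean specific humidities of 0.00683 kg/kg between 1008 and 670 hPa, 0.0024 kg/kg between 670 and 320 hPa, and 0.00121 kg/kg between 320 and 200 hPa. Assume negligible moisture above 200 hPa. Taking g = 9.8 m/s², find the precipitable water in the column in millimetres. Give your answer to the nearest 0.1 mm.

Precipitable water is the column-integrated vapour mass per unit area: PW = (1/g) Σ q̄ Δp, with q in kg/kg and Δp in Pa (1 kg/m² of water = 1 mm).
Layer 1008–670 hPa: Δp = 338 hPa = 33800 Pa, q̄ = 0.00683 kg/kg → 0.00683 × 33800 / 9.8 = 23.56 mm
Layer 670–320 hPa: Δp = 350 hPa = 35000 Pa, q̄ = 0.0024 kg/kg → 0.0024 × 35000 / 9.8 = 8.57 mm
Layer 320–200 hPa: Δp = 120 hPa = 12000 Pa, q̄ = 0.00121 kg/kg → 0.00121 × 12000 / 9.8 = 1.48 mm
PW = 23.56 + 8.57 + 1.48 = 33.61 ≈ 33.6 mm.

PW ≈ 33.6 mm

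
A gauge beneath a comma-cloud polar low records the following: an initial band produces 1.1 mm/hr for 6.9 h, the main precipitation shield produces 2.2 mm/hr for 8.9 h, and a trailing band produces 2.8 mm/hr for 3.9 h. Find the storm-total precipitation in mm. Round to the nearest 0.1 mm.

total ≈ 38.1 mm

Total = Σ Rᵢ Δtᵢ = 1.1 × 6.9 + 2.2 × 8.9 + 2.8 × 3.9
      = 7.59 + 19.58 + 10.92 = 38.1 mm.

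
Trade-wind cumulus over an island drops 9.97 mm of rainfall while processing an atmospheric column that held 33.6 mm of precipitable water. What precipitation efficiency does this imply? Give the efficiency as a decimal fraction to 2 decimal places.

ε = rainfall / PW = 9.97 / 33.6 = 0.30.

ε ≈ 0.30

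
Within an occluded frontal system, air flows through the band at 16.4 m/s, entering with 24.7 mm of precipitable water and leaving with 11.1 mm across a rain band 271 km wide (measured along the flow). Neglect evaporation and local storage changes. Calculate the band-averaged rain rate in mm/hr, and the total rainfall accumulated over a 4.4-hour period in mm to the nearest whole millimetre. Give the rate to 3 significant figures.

Column moisture flux per unit crosswind length is F = V × PW.
Inflow: F_in = 16.4 × 24.7 = 405.08 mm·m/s
Outflow: F_out = 16.4 × 11.1 = 182.04 mm·m/s
Steady-state rate R = (F_in − F_out)/L = (405.08 − 182.04) / 271000 m = 8.230e-04 mm/s.
R = 8.230e-04 × 3600 = 2.96 mm/hr.
Over 4.4 h: total = 2.96 × 4.4 = 13.024 ≈ 13 mm.

R ≈ 2.96 mm/hr; total ≈ 13 mm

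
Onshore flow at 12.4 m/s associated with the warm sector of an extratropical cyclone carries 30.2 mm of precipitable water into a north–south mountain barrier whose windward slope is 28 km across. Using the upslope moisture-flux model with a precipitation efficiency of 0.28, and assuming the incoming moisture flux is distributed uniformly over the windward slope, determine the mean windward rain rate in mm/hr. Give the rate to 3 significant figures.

R ≈ 13.5 mm/hr

Incoming column moisture flux per unit ridge length: F = V × PW = 12.4 × 30.2 = 374.48 mm·m/s.
Spread over the 28 km slope with efficiency ε = 0.28: R = ε·F/W = 0.28 × 374.48 / 28000 m = 3.745e-03 mm/s.
R = 3.745e-03 × 3600 = 13.5 mm/hr.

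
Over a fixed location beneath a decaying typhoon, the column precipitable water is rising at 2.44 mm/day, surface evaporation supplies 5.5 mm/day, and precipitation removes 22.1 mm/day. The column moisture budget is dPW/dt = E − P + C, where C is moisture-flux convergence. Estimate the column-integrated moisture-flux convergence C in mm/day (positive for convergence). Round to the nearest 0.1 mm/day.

dPW/dt = +2.44 mm/day.
C = dPW/dt − E + P = (+2.44) − 5.5 + 22.1 = 19.0 mm/day.

C ≈ 19.0 mm/day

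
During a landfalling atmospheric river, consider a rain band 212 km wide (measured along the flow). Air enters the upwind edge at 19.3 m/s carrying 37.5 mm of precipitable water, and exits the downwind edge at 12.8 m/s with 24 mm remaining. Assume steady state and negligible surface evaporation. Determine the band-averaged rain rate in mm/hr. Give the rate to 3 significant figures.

Column moisture flux per unit crosswind length is F = V × PW.
Inflow: F_in = 19.3 × 37.5 = 723.75 mm·m/s
Outflow: F_out = 12.8 × 24 = 307.2 mm·m/s
Steady-state rate R = (F_in − F_out)/L = (723.75 − 307.2) / 212000 m = 1.965e-03 mm/s.
R = 1.965e-03 × 3600 = 7.07 mm/hr.

R ≈ 7.07 mm/hr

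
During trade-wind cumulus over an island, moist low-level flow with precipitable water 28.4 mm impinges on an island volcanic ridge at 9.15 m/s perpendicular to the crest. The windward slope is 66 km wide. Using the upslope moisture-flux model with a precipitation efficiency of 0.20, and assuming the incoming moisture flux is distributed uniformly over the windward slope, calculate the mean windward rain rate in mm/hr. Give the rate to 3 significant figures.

R ≈ 2.83 mm/hr

Incoming column moisture flux per unit ridge length: F = V × PW = 9.15 × 28.4 = 259.86 mm·m/s.
Spread over the 66 km slope with efficiency ε = 0.20: R = ε·F/W = 0.20 × 259.86 / 66000 m = 7.875e-04 mm/s.
R = 7.875e-04 × 3600 = 2.83 mm/hr.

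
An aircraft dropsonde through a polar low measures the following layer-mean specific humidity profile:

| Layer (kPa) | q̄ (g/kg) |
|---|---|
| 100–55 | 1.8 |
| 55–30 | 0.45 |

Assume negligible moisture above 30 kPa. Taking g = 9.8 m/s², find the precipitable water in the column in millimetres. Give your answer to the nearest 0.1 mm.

Precipitable water is the column-integrated vapour mass per unit area: PW = (1/g) Σ q̄ Δp, with q in kg/kg and Δp in Pa (1 kg/m² of water = 1 mm).
Layer 100–55 kPa: Δp = 450 hPa = 45000 Pa, q̄ = 0.0018 kg/kg → 0.0018 × 45000 / 9.8 = 8.27 mm
Layer 55–30 kPa: Δp = 250 hPa = 25000 Pa, q̄ = 0.00045 kg/kg → 0.00045 × 25000 / 9.8 = 1.15 mm
PW = 8.27 + 1.15 = 9.42 ≈ 9.4 mm.

PW ≈ 9.4 mm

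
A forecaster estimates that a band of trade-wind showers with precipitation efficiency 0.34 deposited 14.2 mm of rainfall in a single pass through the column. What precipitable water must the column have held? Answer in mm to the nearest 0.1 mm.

PW ≈ 41.8 mm

PW = rainfall / ε = 14.2 / 0.34 = 41.8 mm.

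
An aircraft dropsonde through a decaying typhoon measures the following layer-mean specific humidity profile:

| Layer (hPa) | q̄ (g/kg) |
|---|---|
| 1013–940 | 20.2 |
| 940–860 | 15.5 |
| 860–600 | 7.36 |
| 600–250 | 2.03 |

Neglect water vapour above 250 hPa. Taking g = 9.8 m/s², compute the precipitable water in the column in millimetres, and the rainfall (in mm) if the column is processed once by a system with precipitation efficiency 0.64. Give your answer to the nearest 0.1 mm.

Precipitable water is the column-integrated vapour mass per unit area: PW = (1/g) Σ q̄ Δp, with q in kg/kg and Δp in Pa (1 kg/m² of water = 1 mm).
Layer 1013–940 hPa: Δp = 73 hPa = 7300 Pa, q̄ = 0.0202 kg/kg → 0.0202 × 7300 / 9.8 = 15.05 mm
Layer 940–860 hPa: Δp = 80 hPa = 8000 Pa, q̄ = 0.0155 kg/kg → 0.0155 × 8000 / 9.8 = 12.65 mm
Layer 860–600 hPa: Δp = 260 hPa = 26000 Pa, q̄ = 0.00736 kg/kg → 0.00736 × 26000 / 9.8 = 19.53 mm
Layer 600–250 hPa: Δp = 350 hPa = 35000 Pa, q̄ = 0.00203 kg/kg → 0.00203 × 35000 / 9.8 = 7.25 mm
PW = 15.05 + 12.65 + 19.53 + 7.25 = 54.48 ≈ 54.5 mm.
Rainfall = ε × PW = 0.64 × 54.5 = 34.9 mm.

PW ≈ 54.5 mm; rainfall ≈ 34.9 mm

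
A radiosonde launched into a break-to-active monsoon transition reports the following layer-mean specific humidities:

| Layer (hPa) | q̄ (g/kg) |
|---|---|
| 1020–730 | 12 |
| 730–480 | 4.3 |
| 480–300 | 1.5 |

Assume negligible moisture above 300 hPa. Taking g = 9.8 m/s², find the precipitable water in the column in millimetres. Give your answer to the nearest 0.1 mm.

Precipitable water is the column-integrated vapour mass per unit area: PW = (1/g) Σ q̄ Δp, with q in kg/kg and Δp in Pa (1 kg/m² of water = 1 mm).
Layer 1020–730 hPa: Δp = 290 hPa = 29000 Pa, q̄ = 0.012 kg/kg → 0.012 × 29000 / 9.8 = 35.51 mm
Layer 730–480 hPa: Δp = 250 hPa = 25000 Pa, q̄ = 0.0043 kg/kg → 0.0043 × 25000 / 9.8 = 10.97 mm
Layer 480–300 hPa: Δp = 180 hPa = 18000 Pa, q̄ = 0.0015 kg/kg → 0.0015 × 18000 / 9.8 = 2.76 mm
PW = 35.51 + 10.97 + 2.76 = 49.24 ≈ 49.2 mm.

PW ≈ 49.2 mm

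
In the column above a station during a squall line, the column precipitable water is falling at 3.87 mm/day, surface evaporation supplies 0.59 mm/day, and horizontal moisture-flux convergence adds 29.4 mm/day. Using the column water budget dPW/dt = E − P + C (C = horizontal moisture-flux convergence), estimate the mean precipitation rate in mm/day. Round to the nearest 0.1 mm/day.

dPW/dt = -3.87 mm/day.
P = E + C − dPW/dt = 0.59 + (29.4) − (-3.87) = 33.9 mm/day.

P ≈ 33.9 mm/day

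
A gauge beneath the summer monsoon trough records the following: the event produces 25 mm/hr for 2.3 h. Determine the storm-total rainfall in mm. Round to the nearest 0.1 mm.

Total = Σ Rᵢ Δtᵢ = 25 × 2.3
      = 57.5 = 57.5 mm.

total ≈ 57.5 mm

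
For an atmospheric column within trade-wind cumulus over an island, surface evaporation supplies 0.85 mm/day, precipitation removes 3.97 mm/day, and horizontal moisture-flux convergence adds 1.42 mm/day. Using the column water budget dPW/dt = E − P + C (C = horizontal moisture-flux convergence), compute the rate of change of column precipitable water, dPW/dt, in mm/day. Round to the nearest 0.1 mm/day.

dPW/dt = E − P + C = 0.85 − 3.97 + (1.42) = -1.7 mm/day.

dPW/dt ≈ -1.7 mm/day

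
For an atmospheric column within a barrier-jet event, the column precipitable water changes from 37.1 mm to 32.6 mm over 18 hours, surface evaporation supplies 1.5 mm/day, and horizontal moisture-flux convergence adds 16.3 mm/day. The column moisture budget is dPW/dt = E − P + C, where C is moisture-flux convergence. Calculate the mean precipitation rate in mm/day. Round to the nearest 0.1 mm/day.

P ≈ 23.8 mm/day

dPW/dt = (32.6 − 37.1) mm / (18/24 day) = -6.000 mm/day.
P = E + C − dPW/dt = 1.5 + (16.3) − (-6.000) = 23.8 mm/day.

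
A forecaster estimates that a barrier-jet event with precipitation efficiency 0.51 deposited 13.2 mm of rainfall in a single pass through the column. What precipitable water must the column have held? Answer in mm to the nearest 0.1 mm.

PW = rainfall / ε = 13.2 / 0.51 = 25.9 mm.

PW ≈ 25.9 mm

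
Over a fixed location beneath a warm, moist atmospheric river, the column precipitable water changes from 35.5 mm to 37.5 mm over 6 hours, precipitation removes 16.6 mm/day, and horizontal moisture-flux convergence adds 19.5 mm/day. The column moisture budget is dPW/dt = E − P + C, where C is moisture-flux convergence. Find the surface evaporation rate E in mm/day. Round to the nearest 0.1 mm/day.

E ≈ 5.1 mm/day

dPW/dt = (37.5 − 35.5) mm / (6/24 day) = +8.000 mm/day.
E = dPW/dt + P − C = (+8.000) + 16.6 − (19.5) = 5.1 mm/day.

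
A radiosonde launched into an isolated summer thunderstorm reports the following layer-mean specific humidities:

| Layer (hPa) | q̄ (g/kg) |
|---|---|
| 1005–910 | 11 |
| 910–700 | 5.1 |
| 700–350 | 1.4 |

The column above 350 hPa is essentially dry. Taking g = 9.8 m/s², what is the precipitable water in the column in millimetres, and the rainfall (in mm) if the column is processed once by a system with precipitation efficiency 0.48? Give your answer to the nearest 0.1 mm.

PW ≈ 26.6 mm; rainfall ≈ 12.8 mm

Precipitable water is the column-integrated vapour mass per unit area: PW = (1/g) Σ q̄ Δp, with q in kg/kg and Δp in Pa (1 kg/m² of water = 1 mm).
Layer 1005–910 hPa: Δp = 95 hPa = 9500 Pa, q̄ = 0.011 kg/kg → 0.011 × 9500 / 9.8 = 10.66 mm
Layer 910–700 hPa: Δp = 210 hPa = 21000 Pa, q̄ = 0.0051 kg/kg → 0.0051 × 21000 / 9.8 = 10.93 mm
Layer 700–350 hPa: Δp = 350 hPa = 35000 Pa, q̄ = 0.0014 kg/kg → 0.0014 × 35000 / 9.8 = 5.00 mm
PW = 10.66 + 10.93 + 5.00 = 26.59 ≈ 26.6 mm.
Rainfall = ε × PW = 0.48 × 26.6 = 12.8 mm.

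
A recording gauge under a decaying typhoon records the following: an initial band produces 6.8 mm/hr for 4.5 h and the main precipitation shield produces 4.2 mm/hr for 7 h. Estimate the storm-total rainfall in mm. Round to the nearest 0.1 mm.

Total = Σ Rᵢ Δtᵢ = 6.8 × 4.5 + 4.2 × 7
      = 30.6 + 29.4 = 60.0 mm.

total ≈ 60.0 mm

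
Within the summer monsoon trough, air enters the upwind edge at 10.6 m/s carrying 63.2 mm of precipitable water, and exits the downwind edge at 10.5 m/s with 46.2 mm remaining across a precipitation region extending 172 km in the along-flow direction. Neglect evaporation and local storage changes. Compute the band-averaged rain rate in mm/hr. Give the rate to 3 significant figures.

R ≈ 3.87 mm/hr

Column moisture flux per unit crosswind length is F = V × PW.
Inflow: F_in = 10.6 × 63.2 = 669.92 mm·m/s
Outflow: F_out = 10.5 × 46.2 = 485.1 mm·m/s
Steady-state rate R = (F_in − F_out)/L = (669.92 − 485.1) / 172000 m = 1.075e-03 mm/s.
R = 1.075e-03 × 3600 = 3.87 mm/hr.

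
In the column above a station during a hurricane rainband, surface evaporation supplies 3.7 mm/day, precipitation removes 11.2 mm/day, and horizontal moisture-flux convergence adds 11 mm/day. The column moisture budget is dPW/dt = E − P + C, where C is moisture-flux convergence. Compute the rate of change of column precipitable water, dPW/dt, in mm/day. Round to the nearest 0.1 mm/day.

dPW/dt ≈ 3.5 mm/day

dPW/dt = E − P + C = 3.7 − 11.2 + (11) = 3.5 mm/day.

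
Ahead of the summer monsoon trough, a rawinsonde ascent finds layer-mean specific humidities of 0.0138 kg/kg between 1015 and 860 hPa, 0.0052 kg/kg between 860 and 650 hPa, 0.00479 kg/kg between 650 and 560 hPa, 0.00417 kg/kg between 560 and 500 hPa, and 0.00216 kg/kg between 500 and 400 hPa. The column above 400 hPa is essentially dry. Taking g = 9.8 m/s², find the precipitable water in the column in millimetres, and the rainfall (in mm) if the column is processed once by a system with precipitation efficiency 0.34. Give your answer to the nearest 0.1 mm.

Precipitable water is the column-integrated vapour mass per unit area: PW = (1/g) Σ q̄ Δp, with q in kg/kg and Δp in Pa (1 kg/m² of water = 1 mm).
Layer 1015–860 hPa: Δp = 155 hPa = 15500 Pa, q̄ = 0.0138 kg/kg → 0.0138 × 15500 / 9.8 = 21.83 mm
Layer 860–650 hPa: Δp = 210 hPa = 21000 Pa, q̄ = 0.0052 kg/kg → 0.0052 × 21000 / 9.8 = 11.14 mm
Layer 650–560 hPa: Δp = 90 hPa = 9000 Pa, q̄ = 0.00479 kg/kg → 0.00479 × 9000 / 9.8 = 4.40 mm
Layer 560–500 hPa: Δp = 60 hPa = 6000 Pa, q̄ = 0.00417 kg/kg → 0.00417 × 6000 / 9.8 = 2.55 mm
Layer 500–400 hPa: Δp = 100 hPa = 10000 Pa, q̄ = 0.00216 kg/kg → 0.00216 × 10000 / 9.8 = 2.20 mm
PW = 21.83 + 11.14 + 4.40 + 2.55 + 2.20 = 42.12 ≈ 42.1 mm.
Rainfall = ε × PW = 0.34 × 42.1 = 14.3 mm.

PW ≈ 42.1 mm; rainfall ≈ 14.3 mm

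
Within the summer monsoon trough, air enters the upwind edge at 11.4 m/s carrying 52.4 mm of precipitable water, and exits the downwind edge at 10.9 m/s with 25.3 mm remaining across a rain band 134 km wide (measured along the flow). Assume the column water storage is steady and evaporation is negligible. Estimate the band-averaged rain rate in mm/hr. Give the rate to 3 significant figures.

Column moisture flux per unit crosswind length is F = V × PW.
Inflow: F_in = 11.4 × 52.4 = 597.36 mm·m/s
Outflow: F_out = 10.9 × 25.3 = 275.77 mm·m/s
Steady-state rate R = (F_in − F_out)/L = (597.36 − 275.77) / 134000 m = 2.400e-03 mm/s.
R = 2.400e-03 × 3600 = 8.64 mm/hr.

R ≈ 8.64 mm/hr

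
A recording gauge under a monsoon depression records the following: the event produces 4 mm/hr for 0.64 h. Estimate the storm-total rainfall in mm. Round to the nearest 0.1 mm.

total ≈ 2.6 mm

Total = Σ Rᵢ Δtᵢ = 4 × 0.64
      = 2.56 = 2.6 mm.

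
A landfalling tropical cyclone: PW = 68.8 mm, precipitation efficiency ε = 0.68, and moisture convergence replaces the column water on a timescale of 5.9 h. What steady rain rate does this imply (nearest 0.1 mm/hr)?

R ≈ 7.9 mm/hr

Each overturning extracts ε × PW = 0.68 × 68.8 = 46.784 mm.
Rate = ε·PW / τ = 46.784 / 5.9 h = 7.9 mm/hr.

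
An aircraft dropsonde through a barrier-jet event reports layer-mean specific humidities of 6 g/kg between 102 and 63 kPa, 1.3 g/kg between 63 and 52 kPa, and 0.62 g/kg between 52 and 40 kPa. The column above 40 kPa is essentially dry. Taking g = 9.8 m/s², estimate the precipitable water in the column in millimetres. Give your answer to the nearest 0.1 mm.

PW ≈ 26.1 mm

Precipitable water is the column-integrated vapour mass per unit area: PW = (1/g) Σ q̄ Δp, with q in kg/kg and Δp in Pa (1 kg/m² of water = 1 mm).
Layer 102–63 kPa: Δp = 390 hPa = 39000 Pa, q̄ = 0.006 kg/kg → 0.006 × 39000 / 9.8 = 23.88 mm
Layer 63–52 kPa: Δp = 110 hPa = 11000 Pa, q̄ = 0.0013 kg/kg → 0.0013 × 11000 / 9.8 = 1.46 mm
Layer 52–40 kPa: Δp = 120 hPa = 12000 Pa, q̄ = 0.00062 kg/kg → 0.00062 × 12000 / 9.8 = 0.76 mm
PW = 23.88 + 1.46 + 0.76 = 26.10 ≈ 26.1 mm.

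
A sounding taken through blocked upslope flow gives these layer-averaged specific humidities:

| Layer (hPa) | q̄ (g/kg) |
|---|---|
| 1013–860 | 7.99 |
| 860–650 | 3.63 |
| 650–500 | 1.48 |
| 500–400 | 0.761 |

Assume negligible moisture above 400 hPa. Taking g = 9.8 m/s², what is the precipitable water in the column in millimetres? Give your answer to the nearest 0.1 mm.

Precipitable water is the column-integrated vapour mass per unit area: PW = (1/g) Σ q̄ Δp, with q in kg/kg and Δp in Pa (1 kg/m² of water = 1 mm).
Layer 1013–860 hPa: Δp = 153 hPa = 15300 Pa, q̄ = 0.00799 kg/kg → 0.00799 × 15300 / 9.8 = 12.47 mm
Layer 860–650 hPa: Δp = 210 hPa = 21000 Pa, q̄ = 0.00363 kg/kg → 0.00363 × 21000 / 9.8 = 7.78 mm
Layer 650–500 hPa: Δp = 150 hPa = 15000 Pa, q̄ = 0.00148 kg/kg → 0.00148 × 15000 / 9.8 = 2.27 mm
Layer 500–400 hPa: Δp = 100 hPa = 10000 Pa, q̄ = 0.000761 kg/kg → 0.000761 × 10000 / 9.8 = 0.78 mm
PW = 12.47 + 7.78 + 2.27 + 0.78 = 23.30 ≈ 23.3 mm.

PW ≈ 23.3 mm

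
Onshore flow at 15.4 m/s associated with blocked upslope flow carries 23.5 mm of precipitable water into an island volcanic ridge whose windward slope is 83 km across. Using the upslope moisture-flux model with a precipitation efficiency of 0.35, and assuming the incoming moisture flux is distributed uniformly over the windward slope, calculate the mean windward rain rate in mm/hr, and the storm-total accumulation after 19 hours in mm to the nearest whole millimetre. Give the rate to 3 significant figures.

Incoming column moisture flux per unit ridge length: F = V × PW = 15.4 × 23.5 = 361.9 mm·m/s.
Spread over the 83 km slope with efficiency ε = 0.35: R = ε·F/W = 0.35 × 361.9 / 83000 m = 1.526e-03 mm/s.
R = 1.526e-03 × 3600 = 5.49 mm/hr.
Over 19 h: total = 5.49 × 19 = 104.31 ≈ 104 mm.

R ≈ 5.49 mm/hr; total ≈ 104 mm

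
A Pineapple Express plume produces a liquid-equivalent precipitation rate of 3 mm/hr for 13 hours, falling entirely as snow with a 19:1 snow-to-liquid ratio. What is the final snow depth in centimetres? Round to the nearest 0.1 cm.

Liquid-equivalent depth = 3 × 13 = 39 mm.
Snow depth = 39 mm × 19 = 741 mm = 74.1 cm.

snow depth ≈ 74.1 cm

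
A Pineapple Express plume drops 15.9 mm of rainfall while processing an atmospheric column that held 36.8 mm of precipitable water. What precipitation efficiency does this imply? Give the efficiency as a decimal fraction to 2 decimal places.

ε = rainfall / PW = 15.9 / 36.8 = 0.43.

ε ≈ 0.43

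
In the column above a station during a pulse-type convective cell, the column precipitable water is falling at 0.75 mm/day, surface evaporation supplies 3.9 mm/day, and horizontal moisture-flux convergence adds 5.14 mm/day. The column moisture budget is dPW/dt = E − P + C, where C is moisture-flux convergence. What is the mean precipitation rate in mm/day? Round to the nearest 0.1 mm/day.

dPW/dt = -0.75 mm/day.
P = E + C − dPW/dt = 3.9 + (5.14) − (-0.75) = 9.8 mm/day.

P ≈ 9.8 mm/day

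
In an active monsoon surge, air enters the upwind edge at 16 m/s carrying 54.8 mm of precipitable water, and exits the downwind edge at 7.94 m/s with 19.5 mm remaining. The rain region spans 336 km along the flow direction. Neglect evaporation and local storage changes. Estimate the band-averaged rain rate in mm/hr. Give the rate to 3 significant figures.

Column moisture flux per unit crosswind length is F = V × PW.
Inflow: F_in = 16 × 54.8 = 876.8 mm·m/s
Outflow: F_out = 7.94 × 19.5 = 154.83 mm·m/s
Steady-state rate R = (F_in − F_out)/L = (876.8 − 154.83) / 336000 m = 2.149e-03 mm/s.
R = 2.149e-03 × 3600 = 7.74 mm/hr.

R ≈ 7.74 mm/hr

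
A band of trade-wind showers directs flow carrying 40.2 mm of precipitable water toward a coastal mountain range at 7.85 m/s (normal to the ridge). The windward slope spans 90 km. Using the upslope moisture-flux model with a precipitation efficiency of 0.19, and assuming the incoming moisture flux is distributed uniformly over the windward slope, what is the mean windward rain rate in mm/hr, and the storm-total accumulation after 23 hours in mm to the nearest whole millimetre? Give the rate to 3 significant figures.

R ≈ 2.40 mm/hr; total ≈ 55 mm

Incoming column moisture flux per unit ridge length: F = V × PW = 7.85 × 40.2 = 315.57 mm·m/s.
Spread over the 90 km slope with efficiency ε = 0.19: R = ε·F/W = 0.19 × 315.57 / 90000 m = 6.662e-04 mm/s.
R = 6.662e-04 × 3600 = 2.40 mm/hr.
Over 23 h: total = 2.40 × 23 = 55.2 ≈ 55 mm.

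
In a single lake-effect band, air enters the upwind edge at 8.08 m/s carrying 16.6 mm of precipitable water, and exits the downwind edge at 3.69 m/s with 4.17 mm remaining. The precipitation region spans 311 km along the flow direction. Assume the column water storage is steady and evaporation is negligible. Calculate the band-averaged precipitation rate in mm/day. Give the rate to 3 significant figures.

Column moisture flux per unit crosswind length is F = V × PW.
Inflow: F_in = 8.08 × 16.6 = 134.128 mm·m/s
Outflow: F_out = 3.69 × 4.17 = 15.3873 mm·m/s
Steady-state rate R = (F_in − F_out)/L = (134.128 − 15.3873) / 311000 m = 3.818e-04 mm/s.
R = 3.818e-04 × 3600 × 24 = 33.0 mm/day.

R ≈ 33.0 mm/day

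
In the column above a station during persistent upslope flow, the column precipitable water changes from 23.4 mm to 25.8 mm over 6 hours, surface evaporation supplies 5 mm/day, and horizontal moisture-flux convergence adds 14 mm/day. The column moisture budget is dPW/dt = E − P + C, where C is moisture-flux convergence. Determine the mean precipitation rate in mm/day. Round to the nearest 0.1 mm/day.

P ≈ 9.4 mm/day

dPW/dt = (25.8 − 23.4) mm / (6/24 day) = +9.600 mm/day.
P = E + C − dPW/dt = 5 + (14) − (+9.600) = 9.4 mm/day.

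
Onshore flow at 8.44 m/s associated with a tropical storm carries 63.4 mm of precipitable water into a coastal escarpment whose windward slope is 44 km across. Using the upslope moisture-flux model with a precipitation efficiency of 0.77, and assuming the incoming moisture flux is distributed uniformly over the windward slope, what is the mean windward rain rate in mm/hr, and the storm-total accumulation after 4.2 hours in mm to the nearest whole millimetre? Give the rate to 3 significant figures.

Incoming column moisture flux per unit ridge length: F = V × PW = 8.44 × 63.4 = 535.096 mm·m/s.
Spread over the 44 km slope with efficiency ε = 0.77: R = ε·F/W = 0.77 × 535.096 / 44000 m = 9.364e-03 mm/s.
R = 9.364e-03 × 3600 = 33.7 mm/hr.
Over 4.2 h: total = 33.7 × 4.2 = 141.54 ≈ 142 mm.

R ≈ 33.7 mm/hr; total ≈ 142 mm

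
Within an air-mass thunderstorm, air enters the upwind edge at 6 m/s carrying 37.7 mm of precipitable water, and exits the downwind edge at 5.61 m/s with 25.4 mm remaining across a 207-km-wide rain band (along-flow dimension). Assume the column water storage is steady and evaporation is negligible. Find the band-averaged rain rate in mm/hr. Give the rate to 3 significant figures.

R ≈ 1.46 mm/hr

Column moisture flux per unit crosswind length is F = V × PW.
Inflow: F_in = 6 × 37.7 = 226.2 mm·m/s
Outflow: F_out = 5.61 × 25.4 = 142.494 mm·m/s
Steady-state rate R = (F_in − F_out)/L = (226.2 − 142.494) / 207000 m = 4.044e-04 mm/s.
R = 4.044e-04 × 3600 = 1.46 mm/hr.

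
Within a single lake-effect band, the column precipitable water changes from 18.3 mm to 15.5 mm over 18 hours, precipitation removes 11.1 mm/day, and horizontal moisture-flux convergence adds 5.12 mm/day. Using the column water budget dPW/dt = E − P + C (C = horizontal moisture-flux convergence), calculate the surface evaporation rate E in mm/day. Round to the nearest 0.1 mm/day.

dPW/dt = (15.5 − 18.3) mm / (18/24 day) = -3.733 mm/day.
E = dPW/dt + P − C = (-3.733) + 11.1 − (5.12) = 2.2 mm/day.

E ≈ 2.2 mm/day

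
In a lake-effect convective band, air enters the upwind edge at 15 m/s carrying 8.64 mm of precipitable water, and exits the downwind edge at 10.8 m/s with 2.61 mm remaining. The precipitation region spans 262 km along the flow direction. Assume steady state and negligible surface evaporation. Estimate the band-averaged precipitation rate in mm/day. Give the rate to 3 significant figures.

Column moisture flux per unit crosswind length is F = V × PW.
Inflow: F_in = 15 × 8.64 = 129.6 mm·m/s
Outflow: F_out = 10.8 × 2.61 = 28.188 mm·m/s
Steady-state rate R = (F_in − F_out)/L = (129.6 − 28.188) / 262000 m = 3.871e-04 mm/s.
R = 3.871e-04 × 3600 × 24 = 33.4 mm/day.

R ≈ 33.4 mm/day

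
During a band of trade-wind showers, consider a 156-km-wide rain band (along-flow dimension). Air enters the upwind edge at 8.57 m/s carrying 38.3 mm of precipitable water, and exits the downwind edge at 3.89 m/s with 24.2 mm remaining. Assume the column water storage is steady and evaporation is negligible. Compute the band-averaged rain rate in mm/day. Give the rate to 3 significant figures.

Column moisture flux per unit crosswind length is F = V × PW.
Inflow: F_in = 8.57 × 38.3 = 328.231 mm·m/s
Outflow: F_out = 3.89 × 24.2 = 94.138 mm·m/s
Steady-state rate R = (F_in − F_out)/L = (328.231 − 94.138) / 156000 m = 1.501e-03 mm/s.
R = 1.501e-03 × 3600 × 24 = 130 mm/day.

R ≈ 130 mm/day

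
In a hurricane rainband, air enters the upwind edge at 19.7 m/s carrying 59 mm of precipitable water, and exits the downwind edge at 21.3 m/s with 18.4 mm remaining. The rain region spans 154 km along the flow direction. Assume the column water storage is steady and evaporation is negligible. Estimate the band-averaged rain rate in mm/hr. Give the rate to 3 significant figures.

R ≈ 18.0 mm/hr

Column moisture flux per unit crosswind length is F = V × PW.
Inflow: F_in = 19.7 × 59 = 1162.3 mm·m/s
Outflow: F_out = 21.3 × 18.4 = 391.92 mm·m/s
Steady-state rate R = (F_in − F_out)/L = (1162.3 − 391.92) / 154000 m = 5.002e-03 mm/s.
R = 5.002e-03 × 3600 = 18.0 mm/hr.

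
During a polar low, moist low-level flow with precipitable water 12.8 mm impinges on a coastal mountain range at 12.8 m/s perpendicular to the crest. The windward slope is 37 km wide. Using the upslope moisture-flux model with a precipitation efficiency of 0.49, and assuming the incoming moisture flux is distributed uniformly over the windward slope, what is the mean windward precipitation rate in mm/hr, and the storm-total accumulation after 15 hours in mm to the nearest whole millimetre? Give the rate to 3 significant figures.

Incoming column moisture flux per unit ridge length: F = V × PW = 12.8 × 12.8 = 163.84 mm·m/s.
Spread over the 37 km slope with efficiency ε = 0.49: R = ε·F/W = 0.49 × 163.84 / 37000 m = 2.170e-03 mm/s.
R = 2.170e-03 × 3600 = 7.81 mm/hr.
Over 15 h: total = 7.81 × 15 = 117.15 ≈ 117 mm.

R ≈ 7.81 mm/hr; total ≈ 117 mm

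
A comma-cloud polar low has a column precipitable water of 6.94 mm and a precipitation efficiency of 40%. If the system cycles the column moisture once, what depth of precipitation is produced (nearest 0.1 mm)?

Precipitation = ε × PW = 0.40 × 6.94 = 2.8 mm.

precipitation ≈ 2.8 mm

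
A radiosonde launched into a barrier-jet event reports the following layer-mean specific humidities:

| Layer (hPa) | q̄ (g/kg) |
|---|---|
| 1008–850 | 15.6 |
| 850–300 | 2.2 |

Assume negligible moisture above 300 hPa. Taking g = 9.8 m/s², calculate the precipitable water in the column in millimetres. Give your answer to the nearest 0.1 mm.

PW ≈ 37.5 mm

Precipitable water is the column-integrated vapour mass per unit area: PW = (1/g) Σ q̄ Δp, with q in kg/kg and Δp in Pa (1 kg/m² of water = 1 mm).
Layer 1008–850 hPa: Δp = 158 hPa = 15800 Pa, q̄ = 0.0156 kg/kg → 0.0156 × 15800 / 9.8 = 25.15 mm
Layer 850–300 hPa: Δp = 550 hPa = 55000 Pa, q̄ = 0.0022 kg/kg → 0.0022 × 55000 / 9.8 = 12.35 mm
PW = 25.15 + 12.35 = 37.50 ≈ 37.5 mm.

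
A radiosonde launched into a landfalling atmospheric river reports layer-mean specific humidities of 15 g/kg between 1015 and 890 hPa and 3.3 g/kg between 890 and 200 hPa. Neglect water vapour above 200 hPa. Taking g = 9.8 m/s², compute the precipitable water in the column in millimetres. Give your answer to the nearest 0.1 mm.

PW ≈ 42.4 mm

Precipitable water is the column-integrated vapour mass per unit area: PW = (1/g) Σ q̄ Δp, with q in kg/kg and Δp in Pa (1 kg/m² of water = 1 mm).
Layer 1015–890 hPa: Δp = 125 hPa = 12500 Pa, q̄ = 0.015 kg/kg → 0.015 × 12500 / 9.8 = 19.13 mm
Layer 890–200 hPa: Δp = 690 hPa = 69000 Pa, q̄ = 0.0033 kg/kg → 0.0033 × 69000 / 9.8 = 23.23 mm
PW = 19.13 + 23.23 = 42.36 ≈ 42.4 mm.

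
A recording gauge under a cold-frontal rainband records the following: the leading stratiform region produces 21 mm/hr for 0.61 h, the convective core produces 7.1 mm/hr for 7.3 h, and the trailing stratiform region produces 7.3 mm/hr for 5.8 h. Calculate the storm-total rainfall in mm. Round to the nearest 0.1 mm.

Total = Σ Rᵢ Δtᵢ = 21 × 0.61 + 7.1 × 7.3 + 7.3 × 5.8
      = 12.81 + 51.83 + 42.34 = 107.0 mm.

total ≈ 107.0 mm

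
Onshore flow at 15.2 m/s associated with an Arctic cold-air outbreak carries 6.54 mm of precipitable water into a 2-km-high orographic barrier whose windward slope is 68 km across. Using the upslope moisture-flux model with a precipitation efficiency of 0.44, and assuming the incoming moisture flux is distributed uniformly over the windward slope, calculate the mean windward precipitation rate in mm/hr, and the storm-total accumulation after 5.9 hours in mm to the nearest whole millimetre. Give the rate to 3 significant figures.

Incoming column moisture flux per unit ridge length: F = V × PW = 15.2 × 6.54 = 99.408 mm·m/s.
Spread over the 68 km slope with efficiency ε = 0.44: R = ε·F/W = 0.44 × 99.408 / 68000 m = 6.432e-04 mm/s.
R = 6.432e-04 × 3600 = 2.32 mm/hr.
Over 5.9 h: total = 2.32 × 5.9 = 13.688 ≈ 14 mm.

R ≈ 2.32 mm/hr; total ≈ 14 mm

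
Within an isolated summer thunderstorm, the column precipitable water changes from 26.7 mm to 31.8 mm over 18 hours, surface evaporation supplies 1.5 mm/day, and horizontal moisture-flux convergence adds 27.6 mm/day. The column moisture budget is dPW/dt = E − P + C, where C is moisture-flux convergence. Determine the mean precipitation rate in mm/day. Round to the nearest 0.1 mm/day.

dPW/dt = (31.8 − 26.7) mm / (18/24 day) = +6.800 mm/day.
P = E + C − dPW/dt = 1.5 + (27.6) − (+6.800) = 22.3 mm/day.

P ≈ 22.3 mm/day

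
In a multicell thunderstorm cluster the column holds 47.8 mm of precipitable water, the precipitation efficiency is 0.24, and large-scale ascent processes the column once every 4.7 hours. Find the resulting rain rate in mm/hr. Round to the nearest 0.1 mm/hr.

Each overturning extracts ε × PW = 0.24 × 47.8 = 11.472 mm.
Rate = ε·PW / τ = 11.472 / 4.7 h = 2.4 mm/hr.

R ≈ 2.4 mm/hr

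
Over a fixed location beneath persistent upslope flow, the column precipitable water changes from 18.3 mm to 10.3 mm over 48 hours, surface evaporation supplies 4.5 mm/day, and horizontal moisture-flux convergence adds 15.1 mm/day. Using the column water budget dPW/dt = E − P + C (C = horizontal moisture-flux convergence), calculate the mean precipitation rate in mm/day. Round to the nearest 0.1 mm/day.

P ≈ 23.6 mm/day

dPW/dt = (10.3 − 18.3) mm / (48/24 day) = -4.000 mm/day.
P = E + C − dPW/dt = 4.5 + (15.1) − (-4.000) = 23.6 mm/day.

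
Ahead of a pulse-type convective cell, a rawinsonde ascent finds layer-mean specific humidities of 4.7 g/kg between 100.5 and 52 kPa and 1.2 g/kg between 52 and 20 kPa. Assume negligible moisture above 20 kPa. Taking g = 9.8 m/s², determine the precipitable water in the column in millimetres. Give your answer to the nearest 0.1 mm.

PW ≈ 27.2 mm

Precipitable water is the column-integrated vapour mass per unit area: PW = (1/g) Σ q̄ Δp, with q in kg/kg and Δp in Pa (1 kg/m² of water = 1 mm).
Layer 100.5–52 kPa: Δp = 485 hPa = 48500 Pa, q̄ = 0.0047 kg/kg → 0.0047 × 48500 / 9.8 = 23.26 mm
Layer 52–20 kPa: Δp = 320 hPa = 32000 Pa, q̄ = 0.0012 kg/kg → 0.0012 × 32000 / 9.8 = 3.92 mm
PW = 23.26 + 3.92 = 27.18 ≈ 27.2 mm.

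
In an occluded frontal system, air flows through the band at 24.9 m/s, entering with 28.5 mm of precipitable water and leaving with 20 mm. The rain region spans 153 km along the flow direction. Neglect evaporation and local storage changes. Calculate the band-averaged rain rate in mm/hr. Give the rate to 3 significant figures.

R ≈ 4.98 mm/hr

Column moisture flux per unit crosswind length is F = V × PW.
Inflow: F_in = 24.9 × 28.5 = 709.65 mm·m/s
Outflow: F_out = 24.9 × 20 = 498 mm·m/s
Steady-state rate R = (F_in − F_out)/L = (709.65 − 498) / 153000 m = 1.383e-03 mm/s.
R = 1.383e-03 × 3600 = 4.98 mm/hr.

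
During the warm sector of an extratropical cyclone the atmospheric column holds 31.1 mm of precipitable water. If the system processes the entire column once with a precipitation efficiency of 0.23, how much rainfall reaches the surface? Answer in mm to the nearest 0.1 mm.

Rainfall = ε × PW = 0.23 × 31.1 = 7.2 mm.

rainfall ≈ 7.2 mm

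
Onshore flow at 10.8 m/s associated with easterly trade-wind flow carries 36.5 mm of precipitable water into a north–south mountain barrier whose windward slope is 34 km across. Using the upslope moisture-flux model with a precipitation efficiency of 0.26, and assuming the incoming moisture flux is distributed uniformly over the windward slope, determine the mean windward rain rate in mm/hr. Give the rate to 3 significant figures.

Incoming column moisture flux per unit ridge length: F = V × PW = 10.8 × 36.5 = 394.2 mm·m/s.
Spread over the 34 km slope with efficiency ε = 0.26: R = ε·F/W = 0.26 × 394.2 / 34000 m = 3.014e-03 mm/s.
R = 3.014e-03 × 3600 = 10.9 mm/hr.

R ≈ 10.9 mm/hr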